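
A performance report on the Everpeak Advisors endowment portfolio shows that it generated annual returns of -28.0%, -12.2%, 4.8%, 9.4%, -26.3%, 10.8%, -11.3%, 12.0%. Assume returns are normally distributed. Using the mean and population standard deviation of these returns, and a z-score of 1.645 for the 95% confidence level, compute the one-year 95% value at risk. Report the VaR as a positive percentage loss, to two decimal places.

30.56

Mean return r̄ = -40.80 / 8 = -5.1000%
Population std dev = √[1916.1800 / 8] = 15.4765%
VaR = −(r̄ − z·σ) = −(-5.1000 − 1.645 × 15.4765) = −(-30.5588) = 30.5588%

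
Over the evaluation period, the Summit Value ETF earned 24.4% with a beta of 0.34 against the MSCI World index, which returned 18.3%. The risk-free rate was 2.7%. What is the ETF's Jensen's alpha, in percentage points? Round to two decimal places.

16.40

CAPM expected return = Rf + β(Rm − Rf) = 2.7% + 0.34 × (18.3% − 2.7%) = 2.7 + 0.34 × 15.60 = 8.0040%
Jensen's α = Rp − E[R] = 24.4% − 8.0040% = 16.3960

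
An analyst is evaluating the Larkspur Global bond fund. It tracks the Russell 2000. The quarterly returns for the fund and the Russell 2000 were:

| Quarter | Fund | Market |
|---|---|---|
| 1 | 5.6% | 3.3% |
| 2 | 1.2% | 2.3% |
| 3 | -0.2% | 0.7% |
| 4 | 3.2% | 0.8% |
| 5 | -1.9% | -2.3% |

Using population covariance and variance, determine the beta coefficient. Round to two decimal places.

1.14

r̄p = 1.5800%,  r̄m = 0.9600%
Cov = Σ(rp − r̄p)(rm − r̄m) / 5 = 4.0892
Var(rm) = Σ(rm − r̄m)² / 5 = 3.5984
β = Cov / Var = 4.0892 / 3.5984 = 1.1364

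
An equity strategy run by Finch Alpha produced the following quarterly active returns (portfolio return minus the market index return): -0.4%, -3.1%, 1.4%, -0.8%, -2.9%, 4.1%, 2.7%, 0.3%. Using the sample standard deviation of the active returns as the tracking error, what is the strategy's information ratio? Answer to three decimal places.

r̄ = (-0.4 − 3.1 + 1.4 − 0.8 − 2.9 + 4.1 + 2.7 + 0.3) / 8 = 1.30 / 8 = 0.1625%
Σ(r − r̄)² = (-0.4 − 0.1625)² + (-3.1 − 0.1625)² + (1.4 − 0.1625)² + … = 44.7588
sample σ = √(44.7588 / 7) = √6.3941 = 2.5287%
IR = r̄ / tracking error = 0.1625 / 2.5287 = 0.0643

0.064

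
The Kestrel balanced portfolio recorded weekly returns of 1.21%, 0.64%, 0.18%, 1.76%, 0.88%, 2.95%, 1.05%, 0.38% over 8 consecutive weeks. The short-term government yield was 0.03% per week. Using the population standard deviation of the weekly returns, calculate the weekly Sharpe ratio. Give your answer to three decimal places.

μ = (1.21 + 0.64 + 0.18 + 1.76 + 0.88 + 2.95 + 1.05 + 0.38) / 8 = 1.1313%
Population std dev = √[5.4897 / 8] = 0.8284%
Sharpe = (μ − rf) / σ = (1.1313 − 0.03) / 0.8284 = 1.1013 / 0.8284 = 1.3294

1.329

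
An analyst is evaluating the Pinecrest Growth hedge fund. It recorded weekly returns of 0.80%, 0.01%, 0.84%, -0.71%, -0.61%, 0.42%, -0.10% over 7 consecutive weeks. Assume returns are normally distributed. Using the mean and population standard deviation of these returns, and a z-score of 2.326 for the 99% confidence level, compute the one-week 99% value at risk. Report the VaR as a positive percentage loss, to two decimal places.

μ = (0.8 + 0.01 + 0.84 − 0.71 − 0.61 + 0.42 − 0.1) / 7 = 0.650 / 7 = 0.0929%
Σ(r − μ)² = 2.3479; population σ = √(2.3479/7) = 0.5791%
VaR = −(μ − z·σ) = −(0.0929 − 2.326 × 0.5791) = −(-1.2541) = 1.2541%

1.25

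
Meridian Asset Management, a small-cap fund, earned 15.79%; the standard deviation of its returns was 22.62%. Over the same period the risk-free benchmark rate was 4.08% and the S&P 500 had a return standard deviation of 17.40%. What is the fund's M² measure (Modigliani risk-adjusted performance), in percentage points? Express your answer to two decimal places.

13.09

Sharpe = (Rp − Rf) / σp = (15.79% − 4.08%) / 22.62% = 0.5177
M² = Rf + Sharpe × σm = 4.08% + 0.5177 × 17.40% = 13.0880%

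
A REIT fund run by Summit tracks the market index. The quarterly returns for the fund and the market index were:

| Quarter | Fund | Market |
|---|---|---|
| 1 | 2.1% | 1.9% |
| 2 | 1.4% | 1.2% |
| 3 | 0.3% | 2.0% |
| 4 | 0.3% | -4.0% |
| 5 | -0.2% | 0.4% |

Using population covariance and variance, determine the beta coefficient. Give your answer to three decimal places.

0.154

r̄p = 0.7800%,  r̄m = 0.3000%
Cov = Σ(rp − r̄p)(rm − r̄m) / 5 = 0.7640
Var(rm) = Σ(rm − r̄m)² / 5 = 4.9520
β = Cov / Var = 0.7640 / 4.9520 = 0.1543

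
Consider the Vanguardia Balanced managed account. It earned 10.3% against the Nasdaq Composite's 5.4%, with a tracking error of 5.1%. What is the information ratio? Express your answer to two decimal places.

IR = (Rp − Rb) / TE = (10.3% − 5.4%) / 5.1% = 4.90% / 5.1% = 0.9608

0.96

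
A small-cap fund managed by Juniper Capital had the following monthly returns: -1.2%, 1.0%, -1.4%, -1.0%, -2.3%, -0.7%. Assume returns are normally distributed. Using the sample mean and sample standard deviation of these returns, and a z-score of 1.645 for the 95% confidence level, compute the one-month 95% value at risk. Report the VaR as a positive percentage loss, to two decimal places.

μ = (-1.2 + 1 − 1.4 − 1 − 2.3 − 0.7) / 6 = -5.60 / 6 = -0.9333%
Σ(r − μ)² = 5.9533; sample σ = √(5.9533/5) = 1.0912%
VaR = −(μ − z·σ) = −(-0.9333 − 1.645 × 1.0912) = −(-2.7283) = 2.7283%

2.73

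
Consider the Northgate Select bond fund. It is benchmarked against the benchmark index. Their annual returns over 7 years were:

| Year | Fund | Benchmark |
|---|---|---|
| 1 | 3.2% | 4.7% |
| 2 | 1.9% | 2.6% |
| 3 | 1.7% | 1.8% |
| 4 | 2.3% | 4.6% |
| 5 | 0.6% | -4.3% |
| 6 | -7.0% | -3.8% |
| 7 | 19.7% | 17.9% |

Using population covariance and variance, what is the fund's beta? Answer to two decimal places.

1.02

r̄p = 3.2000%,  r̄m = 3.3571%
Cov = Σ(rp − r̄p)(rm − r̄m) / 7 = 47.8671
Var(rm) = Σ(rm − r̄m)² / 7 = 46.8139
β = Cov / Var = 47.8671 / 46.8139 = 1.0225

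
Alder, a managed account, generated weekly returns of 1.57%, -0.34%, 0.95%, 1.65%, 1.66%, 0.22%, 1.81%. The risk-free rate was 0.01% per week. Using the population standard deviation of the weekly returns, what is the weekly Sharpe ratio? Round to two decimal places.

μ = (1.57 − 0.34 + 0.95 + 1.65 + 1.66 + 0.22 + 1.81) / 7 = 7.520 / 7 = 1.0743%
Σ(r − μ)² = 4.2070; population σ = √(4.2070/7) = 0.7752%
Sharpe = (μ − rf) / σ = (1.0743 − 0.01) / 0.7752 = 1.0643 / 0.7752 = 1.3729

1.37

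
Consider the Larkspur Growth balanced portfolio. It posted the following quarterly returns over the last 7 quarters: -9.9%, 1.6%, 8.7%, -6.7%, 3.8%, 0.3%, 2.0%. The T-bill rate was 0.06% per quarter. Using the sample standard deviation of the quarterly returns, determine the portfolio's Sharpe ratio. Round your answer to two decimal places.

-0.01

Mean return μ = -0.20 / 7 = -0.0286%
Sample std dev = √[239.6743 / 6] = 6.3203%
Sharpe = (μ − rf) / σ = (-0.0286 − 0.06) / 6.3203 = -0.0886 / 6.3203 = -0.0140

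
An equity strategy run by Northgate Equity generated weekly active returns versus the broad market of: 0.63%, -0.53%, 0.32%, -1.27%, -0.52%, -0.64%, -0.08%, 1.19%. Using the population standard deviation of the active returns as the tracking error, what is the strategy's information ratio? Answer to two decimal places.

Mean return r̄ = -0.900 / 8 = -0.1125%
Σ(r − r̄)² = 4.3944; population σ = √(4.3944/8) = 0.7411%
IR = r̄ / tracking error = -0.1125 / 0.7411 = -0.1518

-0.15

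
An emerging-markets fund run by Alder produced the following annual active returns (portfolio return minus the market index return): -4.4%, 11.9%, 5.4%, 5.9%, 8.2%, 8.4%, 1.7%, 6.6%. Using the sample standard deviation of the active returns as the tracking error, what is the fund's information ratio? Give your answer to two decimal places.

1.11

r̄ = (-4.4 + 11.9 + 5.4 + 5.9 + 8.2 + 8.4 + 1.7 + 6.6) / 8 = 43.70 / 8 = 5.4625%
Σ(r − r̄)² = 170.4788; sample σ = √(170.4788/7) = 4.9350%
IR = r̄ / tracking error = 5.4625 / 4.9350 = 1.1069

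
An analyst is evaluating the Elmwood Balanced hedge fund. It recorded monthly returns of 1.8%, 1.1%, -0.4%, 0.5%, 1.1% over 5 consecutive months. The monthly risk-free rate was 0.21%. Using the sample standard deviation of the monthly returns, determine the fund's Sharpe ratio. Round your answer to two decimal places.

0.74

r̄ = (1.8 + 1.1 − 0.4 + 0.5 + 1.1) / 5 = 0.8200%
Σ(r − r̄)² = (1.8 − 0.8200)² + (1.1 − 0.8200)² + (-0.4 − 0.8200)² + … = 2.7080
sample σ = √(2.7080 / 4) = √0.6770 = 0.8228%
Sharpe = (r̄ − rf) / σ = (0.8200 − 0.21) / 0.8228 = 0.6100 / 0.8228 = 0.7414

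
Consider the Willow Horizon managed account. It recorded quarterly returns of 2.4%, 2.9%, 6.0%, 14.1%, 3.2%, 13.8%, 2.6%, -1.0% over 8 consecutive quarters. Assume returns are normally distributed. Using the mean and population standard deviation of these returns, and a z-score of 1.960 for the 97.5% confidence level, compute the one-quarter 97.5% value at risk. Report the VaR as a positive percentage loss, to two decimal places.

μ = (2.4 + 2.9 + 6 + 14.1 + 3.2 + 13.8 + 2.6 − 1) / 8 = 44.00 / 8 = 5.5000%
Σ(r − μ)² = (2.4 − 5.5000)² + (2.9 − 5.5000)² + … = 215.4200
σ = √[215.4200 / 8] = 5.1892%
VaR = −(μ − z·σ) = −(5.5000 − 1.960 × 5.1892) = −(-4.6708) = 4.6708%

4.67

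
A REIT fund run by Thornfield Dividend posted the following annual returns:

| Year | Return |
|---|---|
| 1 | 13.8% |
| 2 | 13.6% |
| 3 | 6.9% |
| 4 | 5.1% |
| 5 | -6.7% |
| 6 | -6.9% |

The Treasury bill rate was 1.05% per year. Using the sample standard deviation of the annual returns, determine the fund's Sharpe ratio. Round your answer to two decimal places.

0.35

Mean return r̄ = 25.80 / 6 = 4.3000%
Σ(r − r̄)² = 430.5800; sample σ = √(430.5800/5) = 9.2799%
Sharpe = (r̄ − rf) / σ = (4.3000 − 1.05) / 9.2799 = 3.2500 / 9.2799 = 0.3502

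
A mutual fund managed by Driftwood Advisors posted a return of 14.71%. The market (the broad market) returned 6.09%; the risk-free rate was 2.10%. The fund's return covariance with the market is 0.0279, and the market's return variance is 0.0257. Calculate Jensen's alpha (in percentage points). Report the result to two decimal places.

8.28

β = Cov / Var = 0.0279 / 0.0257 = 1.0856
E[R] = Rf + β(Rm − Rf) = 2.10% + 1.0856 × (6.09% − 2.10%) = 6.4315%
α = Rp − E[R] = 14.71% − 6.4315% = 8.2785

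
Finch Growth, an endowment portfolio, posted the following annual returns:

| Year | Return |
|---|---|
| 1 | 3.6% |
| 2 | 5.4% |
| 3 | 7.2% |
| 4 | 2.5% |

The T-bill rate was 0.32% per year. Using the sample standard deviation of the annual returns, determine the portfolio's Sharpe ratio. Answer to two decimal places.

r̄ = (3.6 + 5.4 + 7.2 + 2.5) / 4 = 18.70 / 4 = 4.6750%
Σ(r − r̄)² = 12.7875; sample σ = √(12.7875/3) = 2.0646%
Sharpe = (r̄ − rf) / σ = (4.6750 − 0.32) / 2.0646 = 4.3550 / 2.0646 = 2.1094

2.11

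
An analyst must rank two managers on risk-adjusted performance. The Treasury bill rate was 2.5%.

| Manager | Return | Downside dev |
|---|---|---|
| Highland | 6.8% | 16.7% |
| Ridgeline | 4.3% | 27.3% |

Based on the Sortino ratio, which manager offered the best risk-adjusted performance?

Highland

Highland: Sortino ratio = (6.8% − 2.5%) / 16.7% = 0.257
Ridgeline: Sortino ratio = (4.3% − 2.5%) / 27.3% = 0.066
Highest: Highland (0.257).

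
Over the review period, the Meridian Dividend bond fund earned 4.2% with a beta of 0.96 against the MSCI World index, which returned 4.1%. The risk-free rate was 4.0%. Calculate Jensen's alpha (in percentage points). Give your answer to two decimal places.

0.10

CAPM expected return = Rf + β(Rm − Rf) = 4.0% + 0.96 × (4.1% − 4.0%) = 4 + 0.96 × 0.10 = 4.0960%
Jensen's α = Rp − E[R] = 4.2% − 4.0960% = 0.1040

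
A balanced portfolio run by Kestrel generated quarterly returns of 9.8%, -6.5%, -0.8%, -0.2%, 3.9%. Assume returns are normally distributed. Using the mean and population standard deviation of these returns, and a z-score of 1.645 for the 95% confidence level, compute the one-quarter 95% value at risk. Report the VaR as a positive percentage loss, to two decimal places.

r̄ = (9.8 − 6.5 − 0.8 − 0.2 + 3.9) / 5 = 6.20 / 5 = 1.2400%
Σ(r − r̄)² = (9.8 − 1.2400)² + (-6.5 − 1.2400)² + (-0.8 − 1.2400)² + … = 146.4920
population σ = √(146.4920 / 5) = √29.2984 = 5.4128%
VaR = −(r̄ − z·σ) = −(1.2400 − 1.645 × 5.4128) = −(-7.6641) = 7.6641%

7.66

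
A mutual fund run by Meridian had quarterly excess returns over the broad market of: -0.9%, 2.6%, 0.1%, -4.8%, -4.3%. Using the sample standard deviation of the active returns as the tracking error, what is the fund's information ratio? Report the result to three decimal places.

-0.471

Mean return r̄ = -7.30 / 5 = -1.4600%
Sample std dev = √[38.4520 / 4] = 3.1005%
IR = r̄ / tracking error = -1.4600 / 3.1005 = -0.4709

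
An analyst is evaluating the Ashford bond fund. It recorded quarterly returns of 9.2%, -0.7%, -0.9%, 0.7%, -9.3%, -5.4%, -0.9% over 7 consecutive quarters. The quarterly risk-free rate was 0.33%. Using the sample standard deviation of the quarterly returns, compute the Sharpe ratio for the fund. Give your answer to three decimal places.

μ = (9.2 − 0.7 − 0.9 + 0.7 − 9.3 − 5.4 − 0.9) / 7 = -1.0429%
Σ(r − μ)² = 195.2771; sample σ = √(195.2771/6) = 5.7049%
Sharpe = (μ − rf) / σ = (-1.0429 − 0.33) / 5.7049 = -1.3729 / 5.7049 = -0.2407

-0.241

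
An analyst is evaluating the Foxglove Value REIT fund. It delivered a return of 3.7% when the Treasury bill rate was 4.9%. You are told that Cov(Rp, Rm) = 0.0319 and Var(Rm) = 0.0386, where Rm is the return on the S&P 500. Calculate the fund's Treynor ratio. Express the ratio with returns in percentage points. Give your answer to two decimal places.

-1.45

β = Cov / Var = 0.0319 / 0.0386 = 0.8264
Treynor = (Rp − Rf) / β = (3.7% − 4.9%) / 0.8264 = -1.20 / 0.8264 = -1.4521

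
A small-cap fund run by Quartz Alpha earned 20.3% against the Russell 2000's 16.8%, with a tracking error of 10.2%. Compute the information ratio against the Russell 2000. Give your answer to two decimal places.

IR = (Rp − Rb) / TE = (20.3% − 16.8%) / 10.2% = 3.50% / 10.2% = 0.3431

0.34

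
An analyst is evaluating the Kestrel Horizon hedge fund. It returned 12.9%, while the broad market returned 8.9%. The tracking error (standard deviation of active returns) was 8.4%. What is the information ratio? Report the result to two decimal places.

IR = (Rp − Rb) / TE = (12.9% − 8.9%) / 8.4% = 4.00% / 8.4% = 0.4762

0.48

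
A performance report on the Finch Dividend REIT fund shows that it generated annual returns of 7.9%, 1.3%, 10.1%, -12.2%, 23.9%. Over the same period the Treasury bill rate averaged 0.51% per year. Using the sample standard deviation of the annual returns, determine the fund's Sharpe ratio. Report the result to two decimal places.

r̄ = (7.9 + 1.3 + 10.1 − 12.2 + 23.9) / 5 = 31.00 / 5 = 6.2000%
Sample std dev = √[693.9600 / 4] = 13.1716%
Sharpe = (r̄ − rf) / σ = (6.2000 − 0.51) / 13.1716 = 5.6900 / 13.1716 = 0.4320

0.43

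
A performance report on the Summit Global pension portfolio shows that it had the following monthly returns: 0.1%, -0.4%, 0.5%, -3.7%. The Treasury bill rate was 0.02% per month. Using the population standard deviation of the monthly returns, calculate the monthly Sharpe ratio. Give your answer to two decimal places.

Mean return μ = -3.50 / 4 = -0.8750%
Σ(r − μ)² = 11.0475; population σ = √(11.0475/4) = 1.6619%
Sharpe = (μ − rf) / σ = (-0.8750 − 0.02) / 1.6619 = -0.8950 / 1.6619 = -0.5385

-0.54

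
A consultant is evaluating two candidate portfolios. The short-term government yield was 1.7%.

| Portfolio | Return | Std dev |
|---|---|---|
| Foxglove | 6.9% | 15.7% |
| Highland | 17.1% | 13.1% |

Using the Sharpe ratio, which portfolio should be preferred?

Highland

Foxglove: Sharpe ratio = (6.9% − 1.7%) / 15.7% = 0.331
Highland: Sharpe ratio = (17.1% − 1.7%) / 13.1% = 1.176
Highest: Highland (1.176).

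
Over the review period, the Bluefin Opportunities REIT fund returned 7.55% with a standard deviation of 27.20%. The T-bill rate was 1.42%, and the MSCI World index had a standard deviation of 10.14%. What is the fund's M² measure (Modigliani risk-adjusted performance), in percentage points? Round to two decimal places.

3.71

Sharpe = (Rp − Rf) / σp = (7.55% − 1.42%) / 27.20% = 0.2254
M² = Rf + Sharpe × σm = 1.42% + 0.2254 × 10.14% = 3.7056%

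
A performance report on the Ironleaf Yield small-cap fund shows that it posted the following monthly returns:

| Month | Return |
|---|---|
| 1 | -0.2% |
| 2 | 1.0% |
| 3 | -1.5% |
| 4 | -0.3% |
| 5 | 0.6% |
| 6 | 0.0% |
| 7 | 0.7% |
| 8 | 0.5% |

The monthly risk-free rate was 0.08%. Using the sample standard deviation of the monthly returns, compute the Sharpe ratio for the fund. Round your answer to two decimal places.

0.03

r̄ = (-0.2 + 1 − 1.5 − 0.3 + 0.6 + 0 + 0.7 + 0.5) / 8 = 0.80 / 8 = 0.1000%
Sample std dev = √[4.4000 / 7] = 0.7928%
Sharpe = (r̄ − rf) / σ = (0.1000 − 0.08) / 0.7928 = 0.0200 / 0.7928 = 0.0252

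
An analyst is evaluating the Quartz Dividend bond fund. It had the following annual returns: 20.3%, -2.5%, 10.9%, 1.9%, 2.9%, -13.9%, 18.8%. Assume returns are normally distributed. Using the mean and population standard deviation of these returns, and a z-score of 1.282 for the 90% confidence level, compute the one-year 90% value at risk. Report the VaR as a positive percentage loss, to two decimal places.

Mean return r̄ = 38.40 / 7 = 5.4857%
Population std dev = √[885.1686 / 7] = 11.2451%
VaR = −(r̄ − z·σ) = −(5.4857 − 1.282 × 11.2451) = −(-8.9305) = 8.9305%

8.93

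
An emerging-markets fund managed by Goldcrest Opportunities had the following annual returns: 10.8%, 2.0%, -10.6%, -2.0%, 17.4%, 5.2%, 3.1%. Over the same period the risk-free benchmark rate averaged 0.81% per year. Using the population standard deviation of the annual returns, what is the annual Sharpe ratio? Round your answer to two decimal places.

μ = (10.8 + 2 − 10.6 − 2 + 17.4 + 5.2 + 3.1) / 7 = 25.90 / 7 = 3.7000%
Σ(r − μ)² = 480.5800; population σ = √(480.5800/7) = 8.2858%
Sharpe = (μ − rf) / σ = (3.7000 − 0.81) / 8.2858 = 2.8900 / 8.2858 = 0.3488

0.35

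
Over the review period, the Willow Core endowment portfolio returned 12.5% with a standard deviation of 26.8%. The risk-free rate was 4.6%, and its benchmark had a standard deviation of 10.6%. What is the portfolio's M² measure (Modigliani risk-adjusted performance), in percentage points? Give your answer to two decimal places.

Sharpe = (Rp − Rf) / σp = (12.5% − 4.6%) / 26.8% = 0.2948
M² = Rf + Sharpe × σm = 4.6% + 0.2948 × 10.6% = 7.7249%

7.72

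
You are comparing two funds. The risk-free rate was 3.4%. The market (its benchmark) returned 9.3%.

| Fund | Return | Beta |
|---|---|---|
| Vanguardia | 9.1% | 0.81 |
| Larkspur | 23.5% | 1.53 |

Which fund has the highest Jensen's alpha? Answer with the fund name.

Vanguardia: α = 9.1% − [3.4% + 0.81 × (9.3% − 3.4%)] = 0.921
Larkspur: α = 23.5% − [3.4% + 1.53 × (9.3% − 3.4%)] = 11.073
Highest: Larkspur (11.073).

Larkspur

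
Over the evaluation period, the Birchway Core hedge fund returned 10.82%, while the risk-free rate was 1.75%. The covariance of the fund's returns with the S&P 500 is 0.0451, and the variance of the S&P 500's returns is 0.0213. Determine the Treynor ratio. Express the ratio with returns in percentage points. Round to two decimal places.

β = Cov / Var = 0.0451 / 0.0213 = 2.1174
Treynor = (Rp − Rf) / β = (10.82% − 1.75%) / 2.1174 = 9.07 / 2.1174 = 4.2836

4.28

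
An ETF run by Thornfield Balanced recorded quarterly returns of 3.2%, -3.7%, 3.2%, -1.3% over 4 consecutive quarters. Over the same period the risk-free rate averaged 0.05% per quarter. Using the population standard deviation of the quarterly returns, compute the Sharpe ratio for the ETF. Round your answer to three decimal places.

0.101

r̄ = (3.2 − 3.7 + 3.2 − 1.3) / 4 = 1.40 / 4 = 0.3500%
Population σ = √[Σ(r − r̄)² / 4] = √[35.3700 / 4] = √8.8425 = 2.9736%
Sharpe = (r̄ − rf) / σ = (0.3500 − 0.05) / 2.9736 = 0.3000 / 2.9736 = 0.1009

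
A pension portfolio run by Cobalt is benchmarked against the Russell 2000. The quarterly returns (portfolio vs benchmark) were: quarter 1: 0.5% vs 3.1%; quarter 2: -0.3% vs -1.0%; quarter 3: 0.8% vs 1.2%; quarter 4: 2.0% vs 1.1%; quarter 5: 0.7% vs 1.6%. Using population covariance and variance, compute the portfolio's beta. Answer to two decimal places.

r̄p = 0.7400%,  r̄m = 1.2000%
Cov = Σ(rp − r̄p)(rm − r̄m) / 5 = 0.3380
Var(rm) = Σ(rm − r̄m)² / 5 = 1.7240
β = Cov / Var = 0.3380 / 1.7240 = 0.1961

0.20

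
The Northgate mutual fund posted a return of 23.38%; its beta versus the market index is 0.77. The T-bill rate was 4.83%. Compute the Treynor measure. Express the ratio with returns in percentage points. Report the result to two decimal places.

24.09

Treynor = (Rp − Rf) / β = (23.38% − 4.83%) / 0.77 = 18.55 / 0.77 = 24.0909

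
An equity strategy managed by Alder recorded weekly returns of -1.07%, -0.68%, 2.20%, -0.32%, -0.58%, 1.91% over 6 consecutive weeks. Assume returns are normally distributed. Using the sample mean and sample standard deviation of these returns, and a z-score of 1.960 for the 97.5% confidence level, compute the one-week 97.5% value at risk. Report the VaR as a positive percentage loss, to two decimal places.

r̄ = (-1.07 − 0.68 + 2.2 − 0.32 − 0.58 + 1.91) / 6 = 0.2433%
Sample σ = √[Σ(r − r̄)² / 5] = √[10.1789 / 5] = √2.0358 = 1.4268%
VaR = −(r̄ − z·σ) = −(0.2433 − 1.960 × 1.4268) = −(-2.5532) = 2.5532%

2.55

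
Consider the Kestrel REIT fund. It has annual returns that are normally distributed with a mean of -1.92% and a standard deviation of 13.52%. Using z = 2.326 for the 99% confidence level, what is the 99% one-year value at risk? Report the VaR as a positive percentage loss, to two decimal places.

33.37

VaR (as % loss) = −(μ − z·σ) = −(-1.92% − 2.326 × 13.52%) = −(-33.36752%) = 33.36752%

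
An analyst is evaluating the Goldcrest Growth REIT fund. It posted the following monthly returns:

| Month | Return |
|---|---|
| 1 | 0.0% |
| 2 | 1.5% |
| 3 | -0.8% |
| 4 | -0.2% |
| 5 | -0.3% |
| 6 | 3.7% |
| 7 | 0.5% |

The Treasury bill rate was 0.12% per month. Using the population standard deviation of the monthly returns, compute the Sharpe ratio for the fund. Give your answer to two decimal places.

r̄ = (0 + 1.5 − 0.8 − 0.2 − 0.3 + 3.7 + 0.5) / 7 = 4.40 / 7 = 0.6286%
Population std dev = √[14.1943 / 7] = 1.4240%
Sharpe = (r̄ − rf) / σ = (0.6286 − 0.12) / 1.4240 = 0.5086 / 1.4240 = 0.3572

0.36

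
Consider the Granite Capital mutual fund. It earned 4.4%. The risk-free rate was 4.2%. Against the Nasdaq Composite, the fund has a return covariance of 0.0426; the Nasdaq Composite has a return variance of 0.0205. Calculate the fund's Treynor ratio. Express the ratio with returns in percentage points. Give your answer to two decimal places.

β = Cov / Var = 0.0426 / 0.0205 = 2.0780
Treynor = (Rp − Rf) / β = (4.4% − 4.2%) / 2.0780 = 0.20 / 2.0780 = 0.0962

0.10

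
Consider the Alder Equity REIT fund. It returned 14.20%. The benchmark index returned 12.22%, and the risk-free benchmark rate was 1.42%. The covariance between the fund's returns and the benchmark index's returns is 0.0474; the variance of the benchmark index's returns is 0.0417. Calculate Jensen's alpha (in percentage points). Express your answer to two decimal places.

β = Cov / Var = 0.0474 / 0.0417 = 1.1367
E[R] = Rf + β(Rm − Rf) = 1.42% + 1.1367 × (12.22% − 1.42%) = 13.6964%
α = Rp − E[R] = 14.20% − 13.6964% = 0.5036

0.50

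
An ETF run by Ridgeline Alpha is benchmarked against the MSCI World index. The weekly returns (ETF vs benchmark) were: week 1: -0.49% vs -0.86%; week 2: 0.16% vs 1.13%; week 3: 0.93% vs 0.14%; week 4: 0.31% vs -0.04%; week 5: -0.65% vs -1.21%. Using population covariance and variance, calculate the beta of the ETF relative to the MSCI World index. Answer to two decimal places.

r̄p = 0.0520%,  r̄m = -0.1680%
Cov = Σ(rp − r̄p)(rm − r̄m) / 5 = 0.3100
Var(rm) = Σ(rm − r̄m)² / 5 = 0.6721
β = Cov / Var = 0.3100 / 0.6721 = 0.4612

0.46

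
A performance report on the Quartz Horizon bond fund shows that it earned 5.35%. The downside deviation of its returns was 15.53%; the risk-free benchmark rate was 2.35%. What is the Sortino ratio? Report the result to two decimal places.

Sortino = (Rp − Rf) / σd = (5.35% − 2.35%) / 15.53% = 3.00% / 15.53% = 0.1932

0.19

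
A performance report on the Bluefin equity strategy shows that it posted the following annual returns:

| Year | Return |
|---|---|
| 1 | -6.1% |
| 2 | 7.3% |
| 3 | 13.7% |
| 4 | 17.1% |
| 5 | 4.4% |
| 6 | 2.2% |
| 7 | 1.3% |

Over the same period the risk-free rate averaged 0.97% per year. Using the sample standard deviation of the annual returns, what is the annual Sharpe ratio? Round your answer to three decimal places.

0.603

μ = (-6.1 + 7.3 + 13.7 + 17.1 + 4.4 + 2.2 + 1.3) / 7 = 5.7000%
Sample std dev = √[369.0600 / 6] = 7.8428%
Sharpe = (μ − rf) / σ = (5.7000 − 0.97) / 7.8428 = 4.7300 / 7.8428 = 0.6031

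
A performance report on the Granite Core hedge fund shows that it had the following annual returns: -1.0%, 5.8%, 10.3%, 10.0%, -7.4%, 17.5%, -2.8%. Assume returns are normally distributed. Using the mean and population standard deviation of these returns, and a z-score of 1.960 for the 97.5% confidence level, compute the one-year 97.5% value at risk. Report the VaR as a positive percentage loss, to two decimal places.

11.25

Mean return r̄ = 32.40 / 7 = 4.6286%
Σ(r − r̄)² = (-1 − 4.6286)² + (5.8 − 4.6286)² + (10.3 − 4.6286)² + … = 459.6143
population σ = √(459.6143 / 7) = √65.6592 = 8.1030%
VaR = −(r̄ − z·σ) = −(4.6286 − 1.960 × 8.1030) = −(-11.2533) = 11.2533%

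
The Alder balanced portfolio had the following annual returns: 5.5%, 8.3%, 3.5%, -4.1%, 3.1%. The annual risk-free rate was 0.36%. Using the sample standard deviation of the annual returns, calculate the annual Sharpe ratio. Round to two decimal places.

Mean return μ = 16.30 / 5 = 3.2600%
Sample σ = √[Σ(r − μ)² / 4] = √[84.6720 / 4] = √21.1680 = 4.6009%
Sharpe = (μ − rf) / σ = (3.2600 − 0.36) / 4.6009 = 2.9000 / 4.6009 = 0.6303

0.63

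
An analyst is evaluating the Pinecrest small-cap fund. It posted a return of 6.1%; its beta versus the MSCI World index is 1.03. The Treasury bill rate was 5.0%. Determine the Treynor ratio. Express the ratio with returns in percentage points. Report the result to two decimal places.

Treynor = (Rp − Rf) / β = (6.1% − 5.0%) / 1.03 = 1.10 / 1.03 = 1.0680

1.07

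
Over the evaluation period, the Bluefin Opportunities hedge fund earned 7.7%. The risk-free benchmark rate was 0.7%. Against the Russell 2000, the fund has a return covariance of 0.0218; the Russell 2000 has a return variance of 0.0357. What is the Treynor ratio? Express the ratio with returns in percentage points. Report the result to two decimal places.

11.46

β = Cov / Var = 0.0218 / 0.0357 = 0.6106
Treynor = (Rp − Rf) / β = (7.7% − 0.7%) / 0.6106 = 7.00 / 0.6106 = 11.4641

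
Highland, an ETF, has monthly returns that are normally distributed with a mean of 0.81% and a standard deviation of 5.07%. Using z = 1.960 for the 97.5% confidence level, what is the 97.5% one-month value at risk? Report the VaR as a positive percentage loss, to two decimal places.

VaR (as % loss) = −(μ − z·σ) = −(0.81% − 1.960 × 5.07%) = −(-9.1272%) = 9.1272%

9.13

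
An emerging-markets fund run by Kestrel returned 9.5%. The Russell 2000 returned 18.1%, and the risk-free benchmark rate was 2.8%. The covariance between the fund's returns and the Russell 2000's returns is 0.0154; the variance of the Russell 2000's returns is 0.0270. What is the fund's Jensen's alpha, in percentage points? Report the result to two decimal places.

-2.03

β = Cov / Var = 0.0154 / 0.0270 = 0.5704
E[R] = Rf + β(Rm − Rf) = 2.8% + 0.5704 × (18.1% − 2.8%) = 11.5271%
α = Rp − E[R] = 9.5% − 11.5271% = -2.0271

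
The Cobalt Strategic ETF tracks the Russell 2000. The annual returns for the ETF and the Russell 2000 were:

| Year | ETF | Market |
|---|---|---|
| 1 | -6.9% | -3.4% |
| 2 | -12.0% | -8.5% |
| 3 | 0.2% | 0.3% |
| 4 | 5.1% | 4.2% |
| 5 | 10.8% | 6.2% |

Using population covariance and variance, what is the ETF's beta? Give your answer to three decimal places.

1.526

r̄p = -0.5600%,  r̄m = -0.2400%
Cov = Σ(rp − r̄p)(rm − r̄m) / 5 = 42.6456
Var(rm) = Σ(rm − r̄m)² / 5 = 27.9384
β = Cov / Var = 42.6456 / 27.9384 = 1.5264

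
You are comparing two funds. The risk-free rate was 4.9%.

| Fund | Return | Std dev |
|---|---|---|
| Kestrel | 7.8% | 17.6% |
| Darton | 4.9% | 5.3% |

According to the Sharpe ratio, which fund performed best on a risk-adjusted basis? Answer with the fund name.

Kestrel

Kestrel: Sharpe ratio = (7.8% − 4.9%) / 17.6% = 0.165
Darton: Sharpe ratio = (4.9% − 4.9%) / 5.3% = 0.000
Highest: Kestrel (0.165).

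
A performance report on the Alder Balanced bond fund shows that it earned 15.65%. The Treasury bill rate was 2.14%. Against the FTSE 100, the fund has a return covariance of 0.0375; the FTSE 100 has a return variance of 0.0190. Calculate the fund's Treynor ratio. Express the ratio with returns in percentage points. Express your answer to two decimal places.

6.85

β = Cov / Var = 0.0375 / 0.0190 = 1.9737
Treynor = (Rp − Rf) / β = (15.65% − 2.14%) / 1.9737 = 13.51 / 1.9737 = 6.8450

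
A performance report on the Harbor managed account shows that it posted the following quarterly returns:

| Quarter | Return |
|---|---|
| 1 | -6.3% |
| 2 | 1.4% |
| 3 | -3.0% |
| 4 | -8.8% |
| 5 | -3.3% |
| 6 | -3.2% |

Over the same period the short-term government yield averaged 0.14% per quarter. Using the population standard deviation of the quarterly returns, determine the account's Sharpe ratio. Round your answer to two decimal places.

μ = (-6.3 + 1.4 − 3 − 8.8 − 3.3 − 3.2) / 6 = -3.8667%
Σ(r − μ)² = (-6.3 − (-3.8667))² + (1.4 − (-3.8667))² + … = 59.5133
σ = √[59.5133 / 6] = 3.1494%
Sharpe = (μ − rf) / σ = (-3.8667 − 0.14) / 3.1494 = -4.0067 / 3.1494 = -1.2722

-1.27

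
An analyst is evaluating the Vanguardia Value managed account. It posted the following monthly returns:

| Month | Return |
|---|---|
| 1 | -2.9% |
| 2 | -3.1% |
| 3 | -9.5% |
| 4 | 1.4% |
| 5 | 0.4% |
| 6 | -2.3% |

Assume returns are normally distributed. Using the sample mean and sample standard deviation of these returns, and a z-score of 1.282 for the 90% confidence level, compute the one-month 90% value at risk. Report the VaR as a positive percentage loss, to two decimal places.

7.57

r̄ = (-2.9 − 3.1 − 9.5 + 1.4 + 0.4 − 2.3) / 6 = -2.6667%
Σ(r − r̄)² = (-2.9 − (-2.6667))² + (-3.1 − (-2.6667))² + (-9.5 − (-2.6667))² + … = 73.0133
sample σ = √(73.0133 / 5) = √14.6027 = 3.8213%
VaR = −(r̄ − z·σ) = −(-2.6667 − 1.282 × 3.8213) = −(-7.5656) = 7.5656%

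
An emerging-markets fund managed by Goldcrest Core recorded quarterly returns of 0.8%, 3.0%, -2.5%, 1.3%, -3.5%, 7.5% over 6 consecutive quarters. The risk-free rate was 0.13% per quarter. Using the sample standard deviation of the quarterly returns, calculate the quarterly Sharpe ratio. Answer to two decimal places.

r̄ = (0.8 + 3 − 2.5 + 1.3 − 3.5 + 7.5) / 6 = 6.60 / 6 = 1.1000%
Σ(r − r̄)² = (0.8 − 1.1000)² + (3 − 1.1000)² + (-2.5 − 1.1000)² + … = 78.8200
σ = √[78.8200 / 5] = 3.9704%
Sharpe = (r̄ − rf) / σ = (1.1000 − 0.13) / 3.9704 = 0.9700 / 3.9704 = 0.2443

0.24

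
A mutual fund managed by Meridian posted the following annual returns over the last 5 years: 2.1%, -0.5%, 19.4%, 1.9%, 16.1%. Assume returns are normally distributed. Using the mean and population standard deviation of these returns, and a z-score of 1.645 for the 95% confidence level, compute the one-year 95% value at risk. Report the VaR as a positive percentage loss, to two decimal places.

5.76

μ = (2.1 − 0.5 + 19.4 + 1.9 + 16.1) / 5 = 7.8000%
Σ(r − μ)² = (2.1 − 7.8000)² + (-0.5 − 7.8000)² + (19.4 − 7.8000)² + … = 339.6400
σ = √[339.6400 / 5] = 8.2418%
VaR = −(μ − z·σ) = −(7.8000 − 1.645 × 8.2418) = −(-5.7578) = 5.7578%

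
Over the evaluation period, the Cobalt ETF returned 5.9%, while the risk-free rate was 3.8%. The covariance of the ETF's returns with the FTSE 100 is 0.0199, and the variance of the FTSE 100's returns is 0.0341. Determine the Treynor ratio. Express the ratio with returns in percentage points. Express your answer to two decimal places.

β = Cov / Var = 0.0199 / 0.0341 = 0.5836
Treynor = (Rp − Rf) / β = (5.9% − 3.8%) / 0.5836 = 2.10 / 0.5836 = 3.5984

3.60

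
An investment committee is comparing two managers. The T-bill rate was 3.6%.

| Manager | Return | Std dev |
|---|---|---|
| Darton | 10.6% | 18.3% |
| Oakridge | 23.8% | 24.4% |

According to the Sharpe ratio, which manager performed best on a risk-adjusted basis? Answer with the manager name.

Darton: Sharpe ratio = (10.6% − 3.6%) / 18.3% = 0.383
Oakridge: Sharpe ratio = (23.8% − 3.6%) / 24.4% = 0.828
Highest: Oakridge (0.828).

Oakridge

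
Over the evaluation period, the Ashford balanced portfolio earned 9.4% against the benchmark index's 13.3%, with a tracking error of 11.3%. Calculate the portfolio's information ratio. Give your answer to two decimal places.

IR = (Rp − Rb) / TE = (9.4% − 13.3%) / 11.3% = -3.90% / 11.3% = -0.3451

-0.35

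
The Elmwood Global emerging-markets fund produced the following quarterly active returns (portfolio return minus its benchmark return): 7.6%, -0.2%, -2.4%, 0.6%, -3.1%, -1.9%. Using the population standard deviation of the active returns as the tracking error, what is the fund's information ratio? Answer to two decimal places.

Mean return r̄ = 0.60 / 6 = 0.1000%
Σ(r − r̄)² = 77.0800; population σ = √(77.0800/6) = 3.5842%
IR = r̄ / tracking error = 0.1000 / 3.5842 = 0.0279

0.03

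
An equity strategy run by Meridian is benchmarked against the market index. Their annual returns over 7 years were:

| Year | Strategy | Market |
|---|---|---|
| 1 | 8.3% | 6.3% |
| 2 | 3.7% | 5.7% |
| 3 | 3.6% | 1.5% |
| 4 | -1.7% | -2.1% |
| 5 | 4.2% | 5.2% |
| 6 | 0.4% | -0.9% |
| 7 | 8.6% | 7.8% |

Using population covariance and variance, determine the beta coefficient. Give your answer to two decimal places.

0.90

r̄p = 3.8714%,  r̄m = 3.3571%
Cov = Σ(rp − r̄p)(rm − r̄m) / 7 = 11.4188
Var(rm) = Σ(rm − r̄m)² / 7 = 12.6624
β = Cov / Var = 11.4188 / 12.6624 = 0.9018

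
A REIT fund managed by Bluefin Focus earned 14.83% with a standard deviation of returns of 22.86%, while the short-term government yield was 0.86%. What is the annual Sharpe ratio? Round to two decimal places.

Sharpe = (Rp − Rf) / σp = (14.83% − 0.86%) / 22.86% = 13.97% / 22.86% = 0.6111

0.61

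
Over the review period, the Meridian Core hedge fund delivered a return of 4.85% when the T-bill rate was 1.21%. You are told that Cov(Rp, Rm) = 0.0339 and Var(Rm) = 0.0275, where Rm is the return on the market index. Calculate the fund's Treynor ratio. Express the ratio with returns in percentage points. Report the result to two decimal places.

2.95

β = Cov / Var = 0.0339 / 0.0275 = 1.2327
Treynor = (Rp − Rf) / β = (4.85% − 1.21%) / 1.2327 = 3.64 / 1.2327 = 2.9529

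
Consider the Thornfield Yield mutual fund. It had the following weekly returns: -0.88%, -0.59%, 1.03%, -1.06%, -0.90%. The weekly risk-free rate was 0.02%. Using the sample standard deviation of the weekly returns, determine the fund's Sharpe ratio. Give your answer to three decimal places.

μ = (-0.88 − 0.59 + 1.03 − 1.06 − 0.9) / 5 = -0.4800%
Σ(r − μ)² = (-0.88 − (-0.4800))² + (-0.59 − (-0.4800))² + (1.03 − (-0.4800))² + … = 2.9650
σ = √[2.9650 / 4] = 0.8610%
Sharpe = (μ − rf) / σ = (-0.4800 − 0.02) / 0.8610 = -0.5000 / 0.8610 = -0.5807

-0.581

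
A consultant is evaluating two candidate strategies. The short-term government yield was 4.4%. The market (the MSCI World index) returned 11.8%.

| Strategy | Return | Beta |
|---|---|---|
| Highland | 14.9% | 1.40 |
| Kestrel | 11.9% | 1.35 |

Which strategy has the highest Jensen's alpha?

Highland: α = 14.9% − [4.4% + 1.40 × (11.8% − 4.4%)] = 0.140
Kestrel: α = 11.9% − [4.4% + 1.35 × (11.8% − 4.4%)] = -2.490
Highest: Highland (0.140).

Highland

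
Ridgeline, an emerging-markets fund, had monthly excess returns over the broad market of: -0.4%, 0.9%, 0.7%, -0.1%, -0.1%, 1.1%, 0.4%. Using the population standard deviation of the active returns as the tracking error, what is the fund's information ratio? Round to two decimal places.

0.68

r̄ = (-0.4 + 0.9 + 0.7 − 0.1 − 0.1 + 1.1 + 0.4) / 7 = 2.50 / 7 = 0.3571%
Σ(r − r̄)² = 1.9571; population σ = √(1.9571/7) = 0.5288%
IR = r̄ / tracking error = 0.3571 / 0.5288 = 0.6753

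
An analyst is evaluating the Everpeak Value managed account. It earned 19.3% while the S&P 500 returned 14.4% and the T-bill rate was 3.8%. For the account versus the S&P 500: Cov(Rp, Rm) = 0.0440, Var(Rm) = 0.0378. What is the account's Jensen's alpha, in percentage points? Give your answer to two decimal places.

β = Cov / Var = 0.0440 / 0.0378 = 1.1640
E[R] = Rf + β(Rm − Rf) = 3.8% + 1.1640 × (14.4% − 3.8%) = 16.1384%
α = Rp − E[R] = 19.3% − 16.1384% = 3.1616

3.16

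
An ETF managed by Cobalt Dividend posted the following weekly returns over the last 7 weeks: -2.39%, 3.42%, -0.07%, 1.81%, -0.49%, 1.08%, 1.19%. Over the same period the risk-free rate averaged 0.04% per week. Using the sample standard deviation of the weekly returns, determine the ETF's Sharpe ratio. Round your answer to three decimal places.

0.330

r̄ = (-2.39 + 3.42 − 0.07 + 1.81 − 0.49 + 1.08 + 1.19) / 7 = 0.6500%
Σ(r − r̄)² = (-2.39 − 0.6500)² + (3.42 − 0.6500)² + (-0.07 − 0.6500)² + … = 20.5546
sample σ = √(20.5546 / 6) = √3.4258 = 1.8509%
Sharpe = (r̄ − rf) / σ = (0.6500 − 0.04) / 1.8509 = 0.6100 / 1.8509 = 0.3296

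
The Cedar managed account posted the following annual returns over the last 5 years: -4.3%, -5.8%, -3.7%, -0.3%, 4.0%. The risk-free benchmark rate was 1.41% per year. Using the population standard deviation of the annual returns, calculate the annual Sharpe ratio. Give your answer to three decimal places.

-0.978

μ = (-4.3 − 5.8 − 3.7 − 0.3 + 4) / 5 = -10.10 / 5 = -2.0200%
Σ(r − μ)² = (-4.3 − (-2.0200))² + (-5.8 − (-2.0200))² + (-3.7 − (-2.0200))² + … = 61.5080
σ = √[61.5080 / 5] = 3.5074%
Sharpe = (μ − rf) / σ = (-2.0200 − 1.41) / 3.5074 = -3.4300 / 3.5074 = -0.9779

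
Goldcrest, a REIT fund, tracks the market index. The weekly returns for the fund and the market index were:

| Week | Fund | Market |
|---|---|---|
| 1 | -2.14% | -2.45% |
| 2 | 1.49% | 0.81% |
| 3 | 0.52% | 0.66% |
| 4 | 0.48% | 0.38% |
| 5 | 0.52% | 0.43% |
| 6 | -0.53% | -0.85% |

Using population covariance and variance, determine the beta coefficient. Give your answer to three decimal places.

0.967

r̄p = 0.0567%,  r̄m = -0.1700%
Cov = Σ(rp − r̄p)(rm − r̄m) / 6 = 1.2846
Var(rm) = Σ(rm − r̄m)² / 6 = 1.3288
β = Cov / Var = 1.2846 / 1.3288 = 0.9667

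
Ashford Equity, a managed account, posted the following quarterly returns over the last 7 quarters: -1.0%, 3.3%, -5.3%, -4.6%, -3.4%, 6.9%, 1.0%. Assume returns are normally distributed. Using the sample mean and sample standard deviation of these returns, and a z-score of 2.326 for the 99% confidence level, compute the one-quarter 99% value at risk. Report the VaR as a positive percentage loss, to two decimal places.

r̄ = (-1 + 3.3 − 5.3 − 4.6 − 3.4 + 6.9 + 1) / 7 = -3.10 / 7 = -0.4429%
Σ(r − r̄)² = (-1 − (-0.4429))² + (3.3 − (-0.4429))² + (-5.3 − (-0.4429))² + … = 119.9371
σ = √[119.9371 / 6] = 4.4710%
VaR = −(r̄ − z·σ) = −(-0.4429 − 2.326 × 4.4710) = −(-10.8424) = 10.8424%

10.84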